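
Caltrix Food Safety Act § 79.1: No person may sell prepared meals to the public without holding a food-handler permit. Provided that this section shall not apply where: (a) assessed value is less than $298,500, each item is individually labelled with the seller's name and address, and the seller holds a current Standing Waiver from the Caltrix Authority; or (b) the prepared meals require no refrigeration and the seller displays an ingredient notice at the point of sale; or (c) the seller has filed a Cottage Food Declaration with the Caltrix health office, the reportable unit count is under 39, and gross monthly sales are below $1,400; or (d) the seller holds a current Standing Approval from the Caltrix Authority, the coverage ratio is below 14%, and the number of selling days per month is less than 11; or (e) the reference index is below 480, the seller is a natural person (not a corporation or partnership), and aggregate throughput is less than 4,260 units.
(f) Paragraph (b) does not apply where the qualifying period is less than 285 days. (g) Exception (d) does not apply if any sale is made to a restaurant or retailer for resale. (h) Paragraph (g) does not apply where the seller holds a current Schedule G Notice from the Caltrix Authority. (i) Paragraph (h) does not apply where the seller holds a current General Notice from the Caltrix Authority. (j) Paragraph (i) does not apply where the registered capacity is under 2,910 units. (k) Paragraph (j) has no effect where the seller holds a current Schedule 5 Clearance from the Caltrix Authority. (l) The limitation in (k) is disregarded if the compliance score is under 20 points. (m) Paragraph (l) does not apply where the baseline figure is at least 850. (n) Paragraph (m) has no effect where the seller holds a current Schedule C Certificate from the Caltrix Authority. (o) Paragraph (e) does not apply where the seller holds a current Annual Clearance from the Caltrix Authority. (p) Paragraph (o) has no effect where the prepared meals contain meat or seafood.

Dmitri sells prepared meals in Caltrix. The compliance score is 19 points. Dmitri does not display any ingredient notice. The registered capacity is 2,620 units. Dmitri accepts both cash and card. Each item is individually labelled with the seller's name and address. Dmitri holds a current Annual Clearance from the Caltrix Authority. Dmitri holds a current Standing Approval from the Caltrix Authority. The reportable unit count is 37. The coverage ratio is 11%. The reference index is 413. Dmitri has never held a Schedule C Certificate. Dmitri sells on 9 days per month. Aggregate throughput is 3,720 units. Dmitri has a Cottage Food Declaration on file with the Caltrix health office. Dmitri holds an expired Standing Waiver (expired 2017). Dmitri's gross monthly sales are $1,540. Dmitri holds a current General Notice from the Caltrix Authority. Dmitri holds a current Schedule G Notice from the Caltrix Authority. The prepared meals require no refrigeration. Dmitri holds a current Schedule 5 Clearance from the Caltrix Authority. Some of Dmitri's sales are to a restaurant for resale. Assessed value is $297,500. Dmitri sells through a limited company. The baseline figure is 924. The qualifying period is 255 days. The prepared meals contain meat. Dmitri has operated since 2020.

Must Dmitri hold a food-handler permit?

Exception (a) does not apply: there is no Standing Waiver in force.
Exception (b) does not apply: no ingredient notice is displayed.
Exception (c) requires that gross monthly sales are below $1,400; but gross monthly sales are $1,540, not below $1,400, so (c) is unavailable.
Exception (d)'s conditions are all satisfied: a current Standing Approval is held; the coverage ratio is 11%, below the 14% limit; the number of selling days per month is 9, less than the 11 limit. Turning to paragraphs (g)–(n): (g) operates — some sales are to a restaurant for resale. (h) would limit (g) — a current Schedule G Notice is held — but (i) sets (h) aside: (i) operates against (h): a current General Notice is held. (j) is triggered (the registered capacity is 2,620 units, under the 2,910 units limit), but is itself disapplied by (k): (k) applies — a current Schedule 5 Clearance is held. (l) is triggered (the compliance score is 19 points, under the 20 points limit), but is overridden by (m): (m) is engaged — the baseline figure is 924, meeting the 850 threshold. (n) is not engaged (the Schedule C Certificate is not current), so (m) stands. Exception (d) does not apply.
Exception (e) does not apply: the seller operates through a limited company.
No exception applies. The general rule governs.

Yes — Dmitri must hold a food-handler permit.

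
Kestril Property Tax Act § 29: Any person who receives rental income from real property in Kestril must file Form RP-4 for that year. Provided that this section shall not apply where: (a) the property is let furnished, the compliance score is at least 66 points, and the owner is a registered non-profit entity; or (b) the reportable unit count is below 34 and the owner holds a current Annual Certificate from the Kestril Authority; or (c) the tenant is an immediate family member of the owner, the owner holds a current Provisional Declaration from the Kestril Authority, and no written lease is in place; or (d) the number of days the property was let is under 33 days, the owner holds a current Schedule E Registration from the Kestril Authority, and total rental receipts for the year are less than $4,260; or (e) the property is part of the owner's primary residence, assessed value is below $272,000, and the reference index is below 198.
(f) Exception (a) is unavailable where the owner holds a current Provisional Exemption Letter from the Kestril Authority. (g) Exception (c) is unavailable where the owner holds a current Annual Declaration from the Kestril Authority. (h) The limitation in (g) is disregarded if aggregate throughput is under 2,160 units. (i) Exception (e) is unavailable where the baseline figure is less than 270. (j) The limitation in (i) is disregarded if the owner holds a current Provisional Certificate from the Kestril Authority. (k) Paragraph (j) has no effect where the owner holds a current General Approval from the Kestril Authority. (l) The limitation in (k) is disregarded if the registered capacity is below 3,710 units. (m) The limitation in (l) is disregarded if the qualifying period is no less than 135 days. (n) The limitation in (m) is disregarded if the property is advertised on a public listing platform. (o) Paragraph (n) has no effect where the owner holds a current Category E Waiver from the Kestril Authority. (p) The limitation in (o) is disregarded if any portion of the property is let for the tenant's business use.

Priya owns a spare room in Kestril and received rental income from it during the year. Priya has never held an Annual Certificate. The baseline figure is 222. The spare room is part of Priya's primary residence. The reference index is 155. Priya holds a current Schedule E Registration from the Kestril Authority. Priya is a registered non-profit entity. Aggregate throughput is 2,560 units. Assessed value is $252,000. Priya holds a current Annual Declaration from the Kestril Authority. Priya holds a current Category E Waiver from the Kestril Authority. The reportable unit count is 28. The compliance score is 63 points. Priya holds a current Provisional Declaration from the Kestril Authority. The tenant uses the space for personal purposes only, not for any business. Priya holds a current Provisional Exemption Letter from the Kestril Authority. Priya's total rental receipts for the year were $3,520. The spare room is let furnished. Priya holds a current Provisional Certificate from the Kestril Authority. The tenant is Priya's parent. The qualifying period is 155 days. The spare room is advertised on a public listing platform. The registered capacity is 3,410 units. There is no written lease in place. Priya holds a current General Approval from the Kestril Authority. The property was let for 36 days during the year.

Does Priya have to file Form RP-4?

Yes — Priya must file Form RP-4.

Exception (a) does not apply: the compliance score is 63 points, short of 66 points.
Exception (b) fails — no current Annual Certificate is held.
Exception (c) is satisfied on its face — the tenant is an immediate family member; a current Provisional Declaration is held; there is no written lease. But applying paragraphs (g)–(h): (g) operates against (c): a current Annual Declaration is held. (h) is inapplicable (aggregate throughput is 2,560 units, not under 2,160 units), so (g) stands. Exception (c) does not apply.
Exception (d) does not apply: the number of days the property was let is 36 days, not under 33 days.
All of (e)'s requirements are met (the spare room is part of the primary residence; assessed value is $252,000, below the $272,000 limit; the reference index is 155, below the 198 limit). Turning to paragraphs (i)–(p): (i) operates against (e): the baseline figure is 222, less than the 270 limit. (j) would limit (i) — a current Provisional Certificate is held — but (k) sets (j) aside: (k) operates against (j): a current General Approval is held. (l) would limit (k) — the registered capacity is 3,410 units, below the 3,710 units limit — but (m) sets (l) aside: (m) operates against (l): the qualifying period is 155 days, meeting the 135 days threshold. (n) would limit (m) — the property is publicly advertised — but (o) sets (n) aside: (o) operates against (n): a current Category E Waiver is held. (p), which would lift (o), is not triggered — the space is used for personal purposes only. Exception (e) does not apply.
No exception is made out. Priya falls within the general rule.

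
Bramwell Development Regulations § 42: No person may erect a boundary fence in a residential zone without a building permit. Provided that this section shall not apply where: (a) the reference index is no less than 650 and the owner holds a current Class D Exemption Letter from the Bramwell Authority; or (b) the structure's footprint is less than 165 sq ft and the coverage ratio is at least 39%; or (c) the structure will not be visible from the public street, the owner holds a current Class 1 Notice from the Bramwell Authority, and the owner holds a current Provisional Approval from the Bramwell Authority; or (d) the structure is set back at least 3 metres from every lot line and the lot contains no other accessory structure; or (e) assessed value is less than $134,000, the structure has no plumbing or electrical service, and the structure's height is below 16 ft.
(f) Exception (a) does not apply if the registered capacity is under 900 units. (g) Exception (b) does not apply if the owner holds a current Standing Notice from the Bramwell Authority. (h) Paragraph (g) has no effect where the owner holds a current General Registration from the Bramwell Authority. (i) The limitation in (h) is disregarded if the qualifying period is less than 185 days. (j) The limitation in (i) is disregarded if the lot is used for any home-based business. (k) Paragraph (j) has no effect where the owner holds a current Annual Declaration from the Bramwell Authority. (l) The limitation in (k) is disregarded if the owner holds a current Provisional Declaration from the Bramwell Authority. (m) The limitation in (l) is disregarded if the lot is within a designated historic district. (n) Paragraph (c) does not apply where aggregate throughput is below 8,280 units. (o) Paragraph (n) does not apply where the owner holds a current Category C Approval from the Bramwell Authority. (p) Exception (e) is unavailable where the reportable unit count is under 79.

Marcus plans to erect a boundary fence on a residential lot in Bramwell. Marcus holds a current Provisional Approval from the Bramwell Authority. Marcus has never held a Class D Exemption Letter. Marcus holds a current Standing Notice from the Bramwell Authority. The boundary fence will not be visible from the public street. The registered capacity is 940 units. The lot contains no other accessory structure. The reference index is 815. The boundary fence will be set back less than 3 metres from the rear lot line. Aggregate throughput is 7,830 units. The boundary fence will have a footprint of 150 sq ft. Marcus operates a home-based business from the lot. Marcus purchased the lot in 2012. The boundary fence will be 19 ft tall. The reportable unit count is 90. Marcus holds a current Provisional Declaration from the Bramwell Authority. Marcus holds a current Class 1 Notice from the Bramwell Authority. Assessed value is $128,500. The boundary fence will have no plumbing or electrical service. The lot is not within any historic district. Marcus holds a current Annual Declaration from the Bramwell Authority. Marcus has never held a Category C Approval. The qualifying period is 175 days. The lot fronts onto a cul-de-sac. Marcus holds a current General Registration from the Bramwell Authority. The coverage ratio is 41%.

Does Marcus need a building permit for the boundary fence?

Exception (a) does not apply: the Class D Exemption Letter is not current.
Exception (b) is satisfied on its face — the structure's footprint is 150 sq ft, less than the 165 sq ft limit; the coverage ratio is 41%, meeting the 39% threshold. Applying paragraphs (g)–(m): (g) would limit (b) — a current Standing Notice is held — but (h) sets (g) aside: (h) operates against (g): a current General Registration is held. (i) would limit (h) — the qualifying period is 175 days, less than the 185 days limit — but (j) sets (i) aside: (j) operates — a home-based business operates on the lot. (k) would limit (j) — a current Annual Declaration is held — but (l) sets (k) aside: (l) is triggered — a current Provisional Declaration is held. (m), which would lift (l), does not operate here — the lot is not in a historic district. (b) remains available.
Exception (c) is satisfied on its face — the structure will not be visible from the street; a current Class 1 Notice is held; a current Provisional Approval is held. But applying paragraphs (n)–(o): (n) applies — aggregate throughput is 7,830 units, below the 8,280 units limit. (o) is not triggered (no current Category C Approval is held), so (n) stands. Exception (c) does not apply.
Exception (d) fails — the rear setback is under 3 m.
Exception (e) does not apply: the structure's height is 19 ft, not below 16 ft.

No — exception (b) applies; Marcus does not need a building permit.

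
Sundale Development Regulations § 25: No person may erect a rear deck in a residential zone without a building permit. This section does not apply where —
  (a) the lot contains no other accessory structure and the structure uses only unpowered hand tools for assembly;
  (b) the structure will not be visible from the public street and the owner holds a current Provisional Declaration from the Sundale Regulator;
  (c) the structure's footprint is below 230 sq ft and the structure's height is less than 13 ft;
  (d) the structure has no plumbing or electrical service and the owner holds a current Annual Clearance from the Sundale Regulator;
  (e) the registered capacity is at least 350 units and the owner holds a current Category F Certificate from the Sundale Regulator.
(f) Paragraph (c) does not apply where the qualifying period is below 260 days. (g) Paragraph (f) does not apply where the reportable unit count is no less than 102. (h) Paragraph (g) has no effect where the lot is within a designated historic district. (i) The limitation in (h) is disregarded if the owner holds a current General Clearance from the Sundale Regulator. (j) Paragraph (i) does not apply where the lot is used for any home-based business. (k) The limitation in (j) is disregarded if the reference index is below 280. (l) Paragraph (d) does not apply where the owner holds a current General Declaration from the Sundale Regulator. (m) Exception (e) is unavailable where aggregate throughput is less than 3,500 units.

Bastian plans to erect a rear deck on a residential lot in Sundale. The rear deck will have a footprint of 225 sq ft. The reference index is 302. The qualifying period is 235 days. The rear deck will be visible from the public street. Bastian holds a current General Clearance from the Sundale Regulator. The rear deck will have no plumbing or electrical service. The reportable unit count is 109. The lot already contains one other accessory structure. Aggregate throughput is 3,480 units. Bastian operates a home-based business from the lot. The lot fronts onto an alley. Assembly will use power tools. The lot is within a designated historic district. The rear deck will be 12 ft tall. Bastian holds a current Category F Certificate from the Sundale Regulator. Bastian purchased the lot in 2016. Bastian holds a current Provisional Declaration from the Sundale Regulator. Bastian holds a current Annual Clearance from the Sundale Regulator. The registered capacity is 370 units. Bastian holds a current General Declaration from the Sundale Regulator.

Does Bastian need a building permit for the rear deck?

Yes — Bastian must obtain a building permit.

Exception (a) does not apply: the lot already has another accessory structure.
Exception (b) fails — the structure will be visible from the street.
Exception (c) is satisfied on its face — the structure's footprint is 225 sq ft, below the 230 sq ft limit; the structure's height is 12 ft, less than the 13 ft limit. However, paragraphs (f)–(k) must be considered: (f) operates against (c): the qualifying period is 235 days, below the 260 days limit. (g) would limit (f) — the reportable unit count is 109, meeting the 102 threshold — but (h) sets (g) aside: (h) operates against (g): the lot is in a historic district. (i) applies (a current General Clearance is held), but yields to (j): (j) operates against (i): a home-based business operates on the lot. (k), which would lift (j), is not triggered — the reference index is 302, not below 280. (c) is therefore removed.
Exception (d) is satisfied on its face — there is no plumbing or electrical service; a current Annual Clearance is held. But applying paragraph (l): (l) operates against (d): a current General Declaration is held. (d) is therefore removed.
All of (e)'s requirements are met (the registered capacity is 370 units, meeting the 350 units threshold; a current Category F Certificate is held). Turning to paragraph (m): (m) applies — aggregate throughput is 3,480 units, less than the 3,500 units limit. Exception (e) does not apply.
No exception applies. The general rule governs.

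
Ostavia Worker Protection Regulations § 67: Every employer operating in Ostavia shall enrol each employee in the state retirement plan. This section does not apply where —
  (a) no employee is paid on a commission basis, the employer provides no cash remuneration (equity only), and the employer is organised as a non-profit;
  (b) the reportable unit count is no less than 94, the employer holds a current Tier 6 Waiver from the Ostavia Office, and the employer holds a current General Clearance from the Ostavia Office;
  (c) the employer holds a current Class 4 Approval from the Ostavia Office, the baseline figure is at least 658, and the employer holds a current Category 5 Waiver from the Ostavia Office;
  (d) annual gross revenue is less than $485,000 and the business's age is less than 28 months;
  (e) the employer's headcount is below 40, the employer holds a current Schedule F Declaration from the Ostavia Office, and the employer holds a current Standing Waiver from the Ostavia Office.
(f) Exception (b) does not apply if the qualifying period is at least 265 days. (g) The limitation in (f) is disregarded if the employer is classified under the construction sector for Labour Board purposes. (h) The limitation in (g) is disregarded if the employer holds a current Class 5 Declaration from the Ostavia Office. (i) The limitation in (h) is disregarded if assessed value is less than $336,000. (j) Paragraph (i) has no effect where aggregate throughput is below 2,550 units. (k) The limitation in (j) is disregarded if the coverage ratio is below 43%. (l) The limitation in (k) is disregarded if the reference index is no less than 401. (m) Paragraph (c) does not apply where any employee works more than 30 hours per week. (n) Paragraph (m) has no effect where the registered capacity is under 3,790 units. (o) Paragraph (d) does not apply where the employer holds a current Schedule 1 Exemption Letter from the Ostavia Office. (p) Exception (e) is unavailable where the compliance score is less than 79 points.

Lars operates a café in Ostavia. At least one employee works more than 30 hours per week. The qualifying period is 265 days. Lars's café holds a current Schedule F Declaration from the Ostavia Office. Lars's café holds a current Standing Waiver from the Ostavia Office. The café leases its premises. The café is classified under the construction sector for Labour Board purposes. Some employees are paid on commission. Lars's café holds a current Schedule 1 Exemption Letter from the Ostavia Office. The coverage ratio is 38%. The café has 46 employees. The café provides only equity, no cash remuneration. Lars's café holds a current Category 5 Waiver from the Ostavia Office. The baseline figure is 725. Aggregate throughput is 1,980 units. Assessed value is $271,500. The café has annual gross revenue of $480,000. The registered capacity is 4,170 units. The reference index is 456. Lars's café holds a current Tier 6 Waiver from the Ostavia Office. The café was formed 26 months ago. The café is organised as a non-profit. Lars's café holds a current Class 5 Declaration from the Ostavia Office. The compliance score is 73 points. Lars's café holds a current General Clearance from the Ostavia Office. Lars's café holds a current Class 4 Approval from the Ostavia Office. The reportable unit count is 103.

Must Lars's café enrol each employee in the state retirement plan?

Exception (a) fails — some employees are paid on commission.
Exception (b)'s conditions are all satisfied: the reportable unit count is 103, meeting the 94 threshold; a current Tier 6 Waiver is held; a current General Clearance is held. But: (f) operates — the qualifying period is 265 days, meeting the 265 days threshold. (g) would limit (f) — the café is classified under the construction sector — but (h) sets (g) aside: (h) operates — a current Class 5 Declaration is held. (i) applies (assessed value is $271,500, less than the $336,000 limit), but yields to (j): (j) operates against (i): aggregate throughput is 1,980 units, below the 2,550 units limit. (k) applies (the coverage ratio is 38%, below the 43% limit), but is set aside by (l): (l) operates against (k): the reference index is 456, meeting the 401 threshold. (b) is therefore removed.
Exception (c)'s conditions are all satisfied: a current Class 4 Approval is held; the baseline figure is 725, meeting the 658 threshold; a current Category 5 Waiver is held. But applying paragraphs (m)–(n): (m) operates against (c): at least one employee exceeds 30 hours/week. (n), which would lift (m), is inapplicable — the registered capacity is 4,170 units, not under 3,790 units. Exception (c) does not apply.
All of (d)'s requirements are met (annual gross revenue is $480,000, less than the $485,000 limit; the business's age is 26 months, less than the 28 months limit). But: (o) operates — a current Schedule 1 Exemption Letter is held. Exception (d) does not apply.
Exception (e) requires that the employer's headcount is below 40; but the employer's headcount is 46, not below 40, so (e) is unavailable.
None of the exceptions is available; § 67 applies in full.

Yes — Lars's café must enrol each employee in the state retirement plan.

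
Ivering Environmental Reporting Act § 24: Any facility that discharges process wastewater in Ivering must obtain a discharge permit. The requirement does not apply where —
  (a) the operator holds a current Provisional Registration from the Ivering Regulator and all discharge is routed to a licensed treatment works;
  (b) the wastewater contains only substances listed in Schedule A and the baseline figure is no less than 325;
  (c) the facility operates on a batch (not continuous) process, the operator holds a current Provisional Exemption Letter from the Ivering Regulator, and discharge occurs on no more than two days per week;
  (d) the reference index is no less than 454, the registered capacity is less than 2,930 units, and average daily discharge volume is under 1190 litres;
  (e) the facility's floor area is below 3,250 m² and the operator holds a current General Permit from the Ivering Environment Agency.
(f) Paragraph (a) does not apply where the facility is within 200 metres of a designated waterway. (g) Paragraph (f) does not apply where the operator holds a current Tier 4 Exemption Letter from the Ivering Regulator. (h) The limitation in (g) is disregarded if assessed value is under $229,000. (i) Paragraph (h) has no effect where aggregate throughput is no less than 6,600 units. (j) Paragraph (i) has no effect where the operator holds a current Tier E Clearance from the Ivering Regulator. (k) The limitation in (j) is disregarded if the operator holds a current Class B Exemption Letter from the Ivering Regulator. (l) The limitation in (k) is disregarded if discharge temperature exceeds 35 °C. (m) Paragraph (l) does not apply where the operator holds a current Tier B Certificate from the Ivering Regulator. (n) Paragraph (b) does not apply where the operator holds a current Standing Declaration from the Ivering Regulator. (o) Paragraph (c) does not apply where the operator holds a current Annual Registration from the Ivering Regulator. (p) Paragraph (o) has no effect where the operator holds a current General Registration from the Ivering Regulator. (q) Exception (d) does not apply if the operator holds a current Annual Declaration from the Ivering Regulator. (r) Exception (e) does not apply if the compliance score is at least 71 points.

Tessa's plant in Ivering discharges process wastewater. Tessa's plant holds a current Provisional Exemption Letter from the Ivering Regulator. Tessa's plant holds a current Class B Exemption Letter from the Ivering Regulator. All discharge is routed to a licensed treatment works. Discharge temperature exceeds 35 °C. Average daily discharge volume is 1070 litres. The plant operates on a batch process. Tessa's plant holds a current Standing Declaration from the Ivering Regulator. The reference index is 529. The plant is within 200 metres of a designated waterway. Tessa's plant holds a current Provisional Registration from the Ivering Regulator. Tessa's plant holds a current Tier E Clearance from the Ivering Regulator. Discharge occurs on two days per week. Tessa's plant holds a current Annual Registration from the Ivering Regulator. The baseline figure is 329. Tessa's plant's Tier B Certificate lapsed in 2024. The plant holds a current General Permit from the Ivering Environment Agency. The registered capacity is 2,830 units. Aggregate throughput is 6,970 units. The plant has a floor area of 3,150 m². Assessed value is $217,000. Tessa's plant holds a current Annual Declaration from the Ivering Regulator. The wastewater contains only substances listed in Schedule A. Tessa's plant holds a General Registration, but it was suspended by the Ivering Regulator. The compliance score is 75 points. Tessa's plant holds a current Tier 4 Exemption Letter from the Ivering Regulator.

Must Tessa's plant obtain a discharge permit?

Exception (a) is satisfied on its face — a current Provisional Registration is held; discharge is routed to a licensed treatment works. But: (f) is triggered — the plant is within 200 m of a designated waterway. (g) would limit (f) — a current Tier 4 Exemption Letter is held — but (h) sets (g) aside: (h) is engaged — assessed value is $217,000, under the $229,000 limit. (i) would limit (h) — aggregate throughput is 6,970 units, meeting the 6,600 units threshold — but (j) sets (i) aside: (j) is engaged — a current Tier E Clearance is held. (k) is triggered (a current Class B Exemption Letter is held), but is overridden by (l): (l) is triggered — discharge temperature exceeds 35 °C. (m) is not triggered (there is no Tier B Certificate in force), so (l) stands. (a) is therefore removed.
Exception (b)'s conditions are all satisfied: the wastewater is Schedule-A-only; the baseline figure is 329, meeting the 325 threshold. Turning to paragraph (n): (n) operates against (b): a current Standing Declaration is held. So (b) is unavailable.
All of (c)'s requirements are met (the facility operates on a batch process; a current Provisional Exemption Letter is held; discharge occurs on no more than two days per week). But: (o) applies — a current Annual Registration is held. (p), which would lift (o), is not triggered — the General Registration is not current. Exception (c) does not apply.
Exception (d) is satisfied on its face — the reference index is 529, meeting the 454 threshold; the registered capacity is 2,830 units, less than the 2,930 units limit; average daily discharge volume is 1070 litres, under the 1190 litres limit. But applying paragraph (q): (q) applies — a current Annual Declaration is held. Exception (d) does not apply.
Exception (e): the facility's floor area is 3,150 m², below the 3,250 m² limit; a current General Permit is held — every condition holds. But applying paragraph (r): (r) operates against (e): the compliance score is 75 points, meeting the 71 points threshold. So (e) is unavailable.
Every exception is unavailable, so the rule governs.

Yes — Tessa's plant must obtain a discharge permit.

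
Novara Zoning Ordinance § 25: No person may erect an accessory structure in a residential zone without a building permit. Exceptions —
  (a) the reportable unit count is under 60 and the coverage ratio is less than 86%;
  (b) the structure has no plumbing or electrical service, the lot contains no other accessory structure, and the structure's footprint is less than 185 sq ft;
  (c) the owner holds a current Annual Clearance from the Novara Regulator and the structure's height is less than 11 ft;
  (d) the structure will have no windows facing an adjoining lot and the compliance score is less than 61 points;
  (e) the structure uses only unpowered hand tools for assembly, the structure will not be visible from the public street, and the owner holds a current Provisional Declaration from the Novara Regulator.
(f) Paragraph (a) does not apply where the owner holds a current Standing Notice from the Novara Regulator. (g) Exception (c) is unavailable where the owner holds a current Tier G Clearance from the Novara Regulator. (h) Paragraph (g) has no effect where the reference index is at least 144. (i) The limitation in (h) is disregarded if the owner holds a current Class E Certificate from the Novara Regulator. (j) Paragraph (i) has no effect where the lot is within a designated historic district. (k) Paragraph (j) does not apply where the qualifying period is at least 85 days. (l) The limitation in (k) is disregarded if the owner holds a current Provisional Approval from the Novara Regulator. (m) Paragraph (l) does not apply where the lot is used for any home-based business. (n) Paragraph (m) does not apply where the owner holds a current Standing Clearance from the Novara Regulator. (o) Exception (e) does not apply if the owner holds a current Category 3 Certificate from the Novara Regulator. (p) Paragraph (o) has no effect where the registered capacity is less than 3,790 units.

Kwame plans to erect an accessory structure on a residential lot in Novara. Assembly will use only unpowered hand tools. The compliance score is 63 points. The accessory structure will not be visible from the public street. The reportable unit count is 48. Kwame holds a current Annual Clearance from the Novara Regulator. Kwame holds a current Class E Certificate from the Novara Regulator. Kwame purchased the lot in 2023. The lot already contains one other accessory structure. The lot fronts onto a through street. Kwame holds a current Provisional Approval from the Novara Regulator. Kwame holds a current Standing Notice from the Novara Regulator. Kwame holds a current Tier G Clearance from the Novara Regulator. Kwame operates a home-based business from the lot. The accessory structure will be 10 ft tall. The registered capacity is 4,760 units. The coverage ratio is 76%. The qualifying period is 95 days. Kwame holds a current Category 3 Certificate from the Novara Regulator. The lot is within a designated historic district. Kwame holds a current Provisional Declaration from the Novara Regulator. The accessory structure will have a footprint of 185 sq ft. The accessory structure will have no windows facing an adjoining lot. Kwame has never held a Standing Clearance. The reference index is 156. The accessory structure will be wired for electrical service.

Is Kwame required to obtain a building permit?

All of (a)'s requirements are met (the reportable unit count is 48, under the 60 limit; the coverage ratio is 76%, less than the 86% limit). However, paragraph (f) must be considered: (f) operates against (a): a current Standing Notice is held. (a) is therefore removed.
Exception (b) does not apply: electrical service is planned.
Exception (c)'s conditions are all satisfied: a current Annual Clearance is held; the structure's height is 10 ft, less than the 11 ft limit. But applying paragraphs (g)–(n): (g) is engaged — a current Tier G Clearance is held. (h) is engaged (the reference index is 156, meeting the 144 threshold), but is displaced by (i): (i) is engaged — a current Class E Certificate is held. (j) would limit (i) — the lot is in a historic district — but (k) sets (j) aside: (k) operates against (j): the qualifying period is 95 days, meeting the 85 days threshold. (l) operates (a current Provisional Approval is held), but yields to (m): (m) is triggered — a home-based business operates on the lot. (n), which would lift (m), is not triggered — there is no Standing Clearance in force. Exception (c) does not apply.
Exception (d) requires that the compliance score is less than 61 points; but the compliance score is 63 points, not less than 61 points, so (d) is unavailable.
All of (e)'s requirements are met (assembly uses only hand tools; the structure will not be visible from the street; a current Provisional Declaration is held). But: (o) is triggered — a current Category 3 Certificate is held. (p) is not triggered (the registered capacity is 4,760 units, not less than 3,790 units), so (o) stands. (e) is therefore removed.
No exception applies. The general rule governs.

Yes — Kwame must obtain a building permit.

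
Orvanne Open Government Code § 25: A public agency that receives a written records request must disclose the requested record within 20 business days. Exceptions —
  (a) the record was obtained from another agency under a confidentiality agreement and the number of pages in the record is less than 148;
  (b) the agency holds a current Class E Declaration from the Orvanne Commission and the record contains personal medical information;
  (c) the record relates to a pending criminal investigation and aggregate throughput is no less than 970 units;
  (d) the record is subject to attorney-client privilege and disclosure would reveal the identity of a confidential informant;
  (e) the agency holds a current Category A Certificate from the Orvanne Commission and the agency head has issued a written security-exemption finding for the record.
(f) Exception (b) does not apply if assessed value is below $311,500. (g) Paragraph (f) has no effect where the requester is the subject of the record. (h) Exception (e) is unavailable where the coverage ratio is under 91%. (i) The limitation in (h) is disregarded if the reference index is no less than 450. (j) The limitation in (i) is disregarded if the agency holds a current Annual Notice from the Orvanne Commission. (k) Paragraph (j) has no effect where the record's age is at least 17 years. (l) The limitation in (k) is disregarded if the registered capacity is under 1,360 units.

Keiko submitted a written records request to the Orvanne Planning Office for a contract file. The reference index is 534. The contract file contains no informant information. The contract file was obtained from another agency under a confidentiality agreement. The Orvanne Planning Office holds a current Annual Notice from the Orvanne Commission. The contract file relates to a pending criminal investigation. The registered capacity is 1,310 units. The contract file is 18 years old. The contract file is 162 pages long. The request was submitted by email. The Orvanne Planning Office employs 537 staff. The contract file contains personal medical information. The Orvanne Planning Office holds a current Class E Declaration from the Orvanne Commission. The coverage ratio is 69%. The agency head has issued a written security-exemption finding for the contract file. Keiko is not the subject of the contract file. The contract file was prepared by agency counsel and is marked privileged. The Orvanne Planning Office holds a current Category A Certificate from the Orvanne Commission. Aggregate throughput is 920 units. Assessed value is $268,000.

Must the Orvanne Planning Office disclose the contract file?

Yes — the Orvanne Planning Office must disclose the contract file.

Exception (a) requires that the number of pages in the record is less than 148; but the number of pages in the record is 162, not less than 148, so (a) is unavailable.
Exception (b)'s conditions are all satisfied: a current Class E Declaration is held; the contract file contains personal medical information. But: (f) operates against (b): assessed value is $268,000, below the $311,500 limit. (g), which would lift (f), is inapplicable — Keiko is not the subject of the contract file. Exception (b) does not apply.
Exception (c) fails — aggregate throughput is 920 units, short of 970 units.
Exception (d) requires that disclosure would reveal the identity of a confidential informant; but the contract file contains no informant information, so (d) is unavailable.
Exception (e)'s conditions are all satisfied: a current Category A Certificate is held; a written security-exemption finding has been issued. However, paragraphs (h)–(l) must be considered: (h) is triggered — the coverage ratio is 69%, under the 91% limit. (i) is engaged (the reference index is 534, meeting the 450 threshold), but is set aside by (j): (j) operates — a current Annual Notice is held. (k) applies (the record's age is 18 years, meeting the 17 years threshold), but is displaced by (l): (l) operates against (k): the registered capacity is 1,310 units, under the 1,360 units limit. So (e) is unavailable.
Every exception is unavailable, so the rule governs.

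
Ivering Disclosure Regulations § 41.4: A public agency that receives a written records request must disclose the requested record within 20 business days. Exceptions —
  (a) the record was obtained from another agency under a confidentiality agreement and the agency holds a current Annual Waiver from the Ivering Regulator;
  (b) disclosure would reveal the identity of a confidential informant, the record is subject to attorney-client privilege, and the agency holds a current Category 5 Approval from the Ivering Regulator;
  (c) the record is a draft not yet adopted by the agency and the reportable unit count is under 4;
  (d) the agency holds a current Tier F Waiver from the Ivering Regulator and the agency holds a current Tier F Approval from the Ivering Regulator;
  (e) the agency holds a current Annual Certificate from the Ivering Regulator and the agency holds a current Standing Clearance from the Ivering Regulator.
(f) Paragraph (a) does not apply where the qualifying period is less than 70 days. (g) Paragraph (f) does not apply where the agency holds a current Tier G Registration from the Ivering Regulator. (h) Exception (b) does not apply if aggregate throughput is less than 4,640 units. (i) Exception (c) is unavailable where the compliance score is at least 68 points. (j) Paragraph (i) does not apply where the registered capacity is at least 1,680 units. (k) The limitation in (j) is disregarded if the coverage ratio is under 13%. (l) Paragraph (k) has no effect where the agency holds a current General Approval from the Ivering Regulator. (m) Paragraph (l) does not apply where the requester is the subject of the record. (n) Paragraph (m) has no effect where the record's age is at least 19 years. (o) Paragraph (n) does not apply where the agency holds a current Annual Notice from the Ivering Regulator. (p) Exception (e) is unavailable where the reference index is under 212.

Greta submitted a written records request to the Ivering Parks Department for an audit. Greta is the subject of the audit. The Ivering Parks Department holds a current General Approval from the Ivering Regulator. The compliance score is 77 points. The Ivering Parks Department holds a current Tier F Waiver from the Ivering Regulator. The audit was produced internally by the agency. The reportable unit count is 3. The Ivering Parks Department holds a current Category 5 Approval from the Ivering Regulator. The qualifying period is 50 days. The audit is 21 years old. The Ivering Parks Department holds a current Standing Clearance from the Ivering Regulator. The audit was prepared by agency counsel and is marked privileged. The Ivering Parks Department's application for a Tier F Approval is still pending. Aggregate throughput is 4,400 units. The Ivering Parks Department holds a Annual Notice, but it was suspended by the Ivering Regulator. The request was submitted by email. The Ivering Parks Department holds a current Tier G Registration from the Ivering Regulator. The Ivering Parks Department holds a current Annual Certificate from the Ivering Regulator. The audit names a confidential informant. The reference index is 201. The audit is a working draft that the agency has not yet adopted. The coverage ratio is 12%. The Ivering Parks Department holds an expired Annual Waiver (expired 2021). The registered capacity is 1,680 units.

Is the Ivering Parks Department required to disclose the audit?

Exception (a) does not apply: the audit was produced internally.
All of (b)'s requirements are met (the audit names a confidential informant; the audit is privileged; a current Category 5 Approval is held). However, paragraph (h) must be considered: (h) operates against (b): aggregate throughput is 4,400 units, less than the 4,640 units limit. (b) is therefore removed.
All of (c)'s requirements are met (the audit is an unadopted draft; the reportable unit count is 3, under the 4 limit). Considering the limiting provisions: (i) would limit (c) — the compliance score is 77 points, meeting the 68 points threshold — but (j) sets (i) aside: (j) operates against (i): the registered capacity is 1,680 units, meeting the 1,680 units threshold. (k) would limit (j) — the coverage ratio is 12%, under the 13% limit — but (l) sets (k) aside: (l) operates against (k): a current General Approval is held. (m) would limit (l) — Greta is the subject of the audit — but (n) sets (m) aside: (n) operates against (m): the record's age is 21 years, meeting the 19 years threshold. (o), which would lift (n), does not operate here — there is no Annual Notice in force. So (c) applies.
Exception (d) fails — there is no Tier F Approval in force.
Exception (e): a current Annual Certificate is held; a current Standing Clearance is held — every condition holds. But applying paragraph (p): (p) is engaged — the reference index is 201, under the 212 limit. So (e) is unavailable.

No — exception (c) applies; the Ivering Parks Department is not required to disclose the audit.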